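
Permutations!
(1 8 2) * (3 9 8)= (1 3 9 8 2)= [0, 3, 1, 9, 4, 5, 6, 7, 2, 8]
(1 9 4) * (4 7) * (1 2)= (1 9 7 4 2)= [0, 9, 1, 3, 2, 5, 6, 4, 8, 7]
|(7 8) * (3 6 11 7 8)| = 4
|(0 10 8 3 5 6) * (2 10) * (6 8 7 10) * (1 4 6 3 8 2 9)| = 30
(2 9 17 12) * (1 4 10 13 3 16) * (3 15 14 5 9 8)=(1 4 10 13 15 14 5 9 17 12 2 8 3 16)=[0, 4, 8, 16, 10, 9, 6, 7, 3, 17, 13, 11, 2, 15, 5, 14, 1, 12]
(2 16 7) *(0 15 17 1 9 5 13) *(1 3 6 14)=(0 15 17 3 6 14 1 9 5 13)(2 16 7)=[15, 9, 16, 6, 4, 13, 14, 2, 8, 5, 10, 11, 12, 0, 1, 17, 7, 3]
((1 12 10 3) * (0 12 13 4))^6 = (0 4 13 1 3 10 12) = [4, 3, 2, 10, 13, 5, 6, 7, 8, 9, 12, 11, 0, 1]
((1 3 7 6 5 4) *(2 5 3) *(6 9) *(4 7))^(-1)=(1 4 3 6 9 7 5 2)=[0, 4, 1, 6, 3, 2, 9, 5, 8, 7]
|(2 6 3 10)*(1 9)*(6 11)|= 10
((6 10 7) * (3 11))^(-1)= (3 11)(6 7 10)= [0, 1, 2, 11, 4, 5, 7, 10, 8, 9, 6, 3]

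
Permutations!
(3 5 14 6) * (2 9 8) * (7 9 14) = (2 14 6 3 5 7 9 8) = [0, 1, 14, 5, 4, 7, 3, 9, 2, 8, 10, 11, 12, 13, 6]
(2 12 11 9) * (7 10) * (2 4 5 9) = (2 12 11)(4 5 9)(7 10) = [0, 1, 12, 3, 5, 9, 6, 10, 8, 4, 7, 2, 11]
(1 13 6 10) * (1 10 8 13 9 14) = (1 9 14)(6 8 13) = [0, 9, 2, 3, 4, 5, 8, 7, 13, 14, 10, 11, 12, 6, 1]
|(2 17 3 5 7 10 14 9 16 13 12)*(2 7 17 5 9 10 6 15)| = |(2 5 17 3 9 16 13 12 7 6 15)(10 14)| = 22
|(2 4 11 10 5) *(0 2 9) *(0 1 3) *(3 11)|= |(0 2 4 3)(1 11 10 5 9)|= 20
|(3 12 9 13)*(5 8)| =4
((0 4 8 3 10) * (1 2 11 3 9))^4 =(0 1 10 9 3 8 11 4 2) =[1, 10, 0, 8, 2, 5, 6, 7, 11, 3, 9, 4]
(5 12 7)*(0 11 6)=(0 11 6)(5 12 7)=[11, 1, 2, 3, 4, 12, 0, 5, 8, 9, 10, 6, 7]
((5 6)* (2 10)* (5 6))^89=(2 10)=[0, 1, 10, 3, 4, 5, 6, 7, 8, 9, 2]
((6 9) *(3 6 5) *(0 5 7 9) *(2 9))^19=[6, 1, 9, 5, 4, 0, 3, 2, 8, 7]=(0 6 3 5)(2 9 7)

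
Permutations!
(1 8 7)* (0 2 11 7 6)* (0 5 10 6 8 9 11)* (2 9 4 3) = (0 9 11 7 1 4 3 2)(5 10 6) = [9, 4, 0, 2, 3, 10, 5, 1, 8, 11, 6, 7]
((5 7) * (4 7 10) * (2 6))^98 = (4 5)(7 10) = [0, 1, 2, 3, 5, 4, 6, 10, 8, 9, 7]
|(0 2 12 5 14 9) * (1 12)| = |(0 2 1 12 5 14 9)| = 7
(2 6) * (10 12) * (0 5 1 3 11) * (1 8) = [5, 3, 6, 11, 4, 8, 2, 7, 1, 9, 12, 0, 10] = (0 5 8 1 3 11)(2 6)(10 12)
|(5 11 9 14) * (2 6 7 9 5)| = |(2 6 7 9 14)(5 11)| = 10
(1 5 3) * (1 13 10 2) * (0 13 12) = (0 13 10 2 1 5 3 12) = [13, 5, 1, 12, 4, 3, 6, 7, 8, 9, 2, 11, 0, 10]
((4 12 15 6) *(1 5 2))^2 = (1 2 5)(4 15)(6 12) = [0, 2, 5, 3, 15, 1, 12, 7, 8, 9, 10, 11, 6, 13, 14, 4]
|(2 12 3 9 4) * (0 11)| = 10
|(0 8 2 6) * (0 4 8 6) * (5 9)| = 10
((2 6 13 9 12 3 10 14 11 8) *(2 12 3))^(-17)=[0, 1, 9, 11, 4, 5, 3, 7, 6, 14, 8, 2, 13, 10, 12]=(2 9 14 12 13 10 8 6 3 11)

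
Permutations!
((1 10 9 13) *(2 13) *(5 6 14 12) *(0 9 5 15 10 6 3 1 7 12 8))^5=[12, 9, 10, 0, 4, 8, 2, 3, 7, 15, 14, 11, 1, 5, 13, 6]=(0 12 1 9 15 6 2 10 14 13 5 8 7 3)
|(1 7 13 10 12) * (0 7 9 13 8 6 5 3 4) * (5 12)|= 12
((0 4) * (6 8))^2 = (8) = [0, 1, 2, 3, 4, 5, 6, 7, 8]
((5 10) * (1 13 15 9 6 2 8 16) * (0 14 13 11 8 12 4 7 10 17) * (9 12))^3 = (0 15 7 17 13 4 5 14 12 10)(1 16 8 11) = [15, 16, 2, 3, 5, 14, 6, 17, 11, 9, 0, 1, 10, 4, 12, 7, 8, 13]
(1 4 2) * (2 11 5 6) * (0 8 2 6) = (0 8 2 1 4 11 5) = [8, 4, 1, 3, 11, 0, 6, 7, 2, 9, 10, 5]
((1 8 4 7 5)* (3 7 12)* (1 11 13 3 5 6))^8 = (1 7 13 5 4)(3 11 12 8 6) = [0, 7, 2, 11, 1, 4, 3, 13, 6, 9, 10, 12, 8, 5]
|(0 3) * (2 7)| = 2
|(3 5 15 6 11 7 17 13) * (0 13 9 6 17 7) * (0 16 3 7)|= 24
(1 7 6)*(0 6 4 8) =[6, 7, 2, 3, 8, 5, 1, 4, 0] =(0 6 1 7 4 8)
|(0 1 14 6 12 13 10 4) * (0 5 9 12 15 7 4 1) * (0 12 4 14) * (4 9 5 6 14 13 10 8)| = |(0 12 10 1)(4 6 15 7 13 8)| = 12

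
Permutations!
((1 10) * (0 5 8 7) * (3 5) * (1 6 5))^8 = (10) = [0, 1, 2, 3, 4, 5, 6, 7, 8, 9, 10]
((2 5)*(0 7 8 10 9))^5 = (10)(2 5) = [0, 1, 5, 3, 4, 2, 6, 7, 8, 9, 10]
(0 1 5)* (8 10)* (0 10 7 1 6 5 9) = [6, 9, 2, 3, 4, 10, 5, 1, 7, 0, 8] = (0 6 5 10 8 7 1 9)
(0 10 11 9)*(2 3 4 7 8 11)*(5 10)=(0 5 10 2 3 4 7 8 11 9)=[5, 1, 3, 4, 7, 10, 6, 8, 11, 0, 2, 9]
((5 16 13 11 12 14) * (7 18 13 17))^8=(5 14 12 11 13 18 7 17 16)=[0, 1, 2, 3, 4, 14, 6, 17, 8, 9, 10, 13, 11, 18, 12, 15, 5, 16, 7]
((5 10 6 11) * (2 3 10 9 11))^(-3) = (11)(2 3 10 6) = [0, 1, 3, 10, 4, 5, 2, 7, 8, 9, 6, 11]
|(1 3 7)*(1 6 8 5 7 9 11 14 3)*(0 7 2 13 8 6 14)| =|(0 7 14 3 9 11)(2 13 8 5)| =12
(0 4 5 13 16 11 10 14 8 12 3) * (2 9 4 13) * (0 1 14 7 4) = [13, 14, 9, 1, 5, 2, 6, 4, 12, 0, 7, 10, 3, 16, 8, 15, 11] = (0 13 16 11 10 7 4 5 2 9)(1 14 8 12 3)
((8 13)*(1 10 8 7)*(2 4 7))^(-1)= [0, 7, 13, 3, 2, 5, 6, 4, 10, 9, 1, 11, 12, 8]= (1 7 4 2 13 8 10)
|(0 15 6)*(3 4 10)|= 3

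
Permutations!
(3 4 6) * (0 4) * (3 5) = (0 4 6 5 3) = [4, 1, 2, 0, 6, 3, 5]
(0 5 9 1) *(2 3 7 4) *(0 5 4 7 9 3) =(0 4 2)(1 5 3 9) =[4, 5, 0, 9, 2, 3, 6, 7, 8, 1]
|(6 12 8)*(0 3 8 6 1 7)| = |(0 3 8 1 7)(6 12)| = 10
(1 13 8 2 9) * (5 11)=(1 13 8 2 9)(5 11)=[0, 13, 9, 3, 4, 11, 6, 7, 2, 1, 10, 5, 12, 8]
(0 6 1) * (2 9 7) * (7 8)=(0 6 1)(2 9 8 7)=[6, 0, 9, 3, 4, 5, 1, 2, 7, 8]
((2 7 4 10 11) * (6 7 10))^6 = (11) = [0, 1, 2, 3, 4, 5, 6, 7, 8, 9, 10, 11]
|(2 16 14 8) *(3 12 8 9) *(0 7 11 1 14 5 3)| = |(0 7 11 1 14 9)(2 16 5 3 12 8)| = 6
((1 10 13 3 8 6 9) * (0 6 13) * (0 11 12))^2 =(0 9 10 12 6 1 11)(3 13 8) =[9, 11, 2, 13, 4, 5, 1, 7, 3, 10, 12, 0, 6, 8]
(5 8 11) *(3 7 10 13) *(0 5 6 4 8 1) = (0 5 1)(3 7 10 13)(4 8 11 6) = [5, 0, 2, 7, 8, 1, 4, 10, 11, 9, 13, 6, 12, 3]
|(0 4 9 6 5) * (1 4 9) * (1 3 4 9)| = 10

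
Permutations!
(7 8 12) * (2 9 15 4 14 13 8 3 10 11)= (2 9 15 4 14 13 8 12 7 3 10 11)= [0, 1, 9, 10, 14, 5, 6, 3, 12, 15, 11, 2, 7, 8, 13, 4]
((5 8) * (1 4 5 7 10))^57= (1 8)(4 7)(5 10)= [0, 8, 2, 3, 7, 10, 6, 4, 1, 9, 5]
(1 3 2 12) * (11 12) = (1 3 2 11 12) = [0, 3, 11, 2, 4, 5, 6, 7, 8, 9, 10, 12, 1]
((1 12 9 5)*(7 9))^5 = [0, 1, 2, 3, 4, 5, 6, 7, 8, 9, 10, 11, 12] = (12)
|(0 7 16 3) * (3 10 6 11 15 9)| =|(0 7 16 10 6 11 15 9 3)| =9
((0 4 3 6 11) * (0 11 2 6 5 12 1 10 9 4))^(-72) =[0, 5, 2, 9, 10, 4, 6, 7, 8, 1, 12, 11, 3] =(1 5 4 10 12 3 9)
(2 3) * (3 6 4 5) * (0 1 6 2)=[1, 6, 2, 0, 5, 3, 4]=(0 1 6 4 5 3)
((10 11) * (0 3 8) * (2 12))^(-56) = [3, 1, 2, 8, 4, 5, 6, 7, 0, 9, 10, 11, 12] = (12)(0 3 8)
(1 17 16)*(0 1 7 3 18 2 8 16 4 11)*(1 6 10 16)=(0 6 10 16 7 3 18 2 8 1 17 4 11)=[6, 17, 8, 18, 11, 5, 10, 3, 1, 9, 16, 0, 12, 13, 14, 15, 7, 4, 2]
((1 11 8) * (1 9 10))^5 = (11) = [0, 1, 2, 3, 4, 5, 6, 7, 8, 9, 10, 11]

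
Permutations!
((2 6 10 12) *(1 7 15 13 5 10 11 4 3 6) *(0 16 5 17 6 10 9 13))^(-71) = [3, 6, 17, 5, 16, 12, 15, 11, 8, 2, 9, 0, 13, 1, 14, 4, 10, 7] = (0 3 5 12 13 1 6 15 4 16 10 9 2 17 7 11)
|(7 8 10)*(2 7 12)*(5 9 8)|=7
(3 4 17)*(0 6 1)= [6, 0, 2, 4, 17, 5, 1, 7, 8, 9, 10, 11, 12, 13, 14, 15, 16, 3]= (0 6 1)(3 4 17)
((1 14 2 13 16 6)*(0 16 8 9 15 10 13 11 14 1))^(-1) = (0 6 16)(2 14 11)(8 13 10 15 9) = [6, 1, 14, 3, 4, 5, 16, 7, 13, 8, 15, 2, 12, 10, 11, 9, 0]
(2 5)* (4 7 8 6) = (2 5)(4 7 8 6) = [0, 1, 5, 3, 7, 2, 4, 8, 6]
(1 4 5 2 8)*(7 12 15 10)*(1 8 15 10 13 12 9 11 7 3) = (1 4 5 2 15 13 12 10 3)(7 9 11) = [0, 4, 15, 1, 5, 2, 6, 9, 8, 11, 3, 7, 10, 12, 14, 13]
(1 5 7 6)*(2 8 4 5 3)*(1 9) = [0, 3, 8, 2, 5, 7, 9, 6, 4, 1] = (1 3 2 8 4 5 7 6 9)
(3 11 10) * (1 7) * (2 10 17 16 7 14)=[0, 14, 10, 11, 4, 5, 6, 1, 8, 9, 3, 17, 12, 13, 2, 15, 7, 16]=(1 14 2 10 3 11 17 16 7)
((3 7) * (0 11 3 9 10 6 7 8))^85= [11, 1, 2, 8, 4, 5, 7, 9, 0, 10, 6, 3]= (0 11 3 8)(6 7 9 10)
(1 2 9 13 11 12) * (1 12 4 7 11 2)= (2 9 13)(4 7 11)= [0, 1, 9, 3, 7, 5, 6, 11, 8, 13, 10, 4, 12, 2]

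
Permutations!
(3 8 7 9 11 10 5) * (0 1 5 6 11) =(0 1 5 3 8 7 9)(6 11 10) =[1, 5, 2, 8, 4, 3, 11, 9, 7, 0, 6, 10]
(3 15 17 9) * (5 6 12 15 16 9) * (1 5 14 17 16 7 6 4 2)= (1 5 4 2)(3 7 6 12 15 16 9)(14 17)= [0, 5, 1, 7, 2, 4, 12, 6, 8, 3, 10, 11, 15, 13, 17, 16, 9, 14]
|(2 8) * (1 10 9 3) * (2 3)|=6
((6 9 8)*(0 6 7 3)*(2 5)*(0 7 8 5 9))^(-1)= [6, 1, 5, 7, 4, 9, 0, 3, 8, 2]= (0 6)(2 5 9)(3 7)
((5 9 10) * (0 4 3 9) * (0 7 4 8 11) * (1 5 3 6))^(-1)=(0 11 8)(1 6 4 7 5)(3 10 9)=[11, 6, 2, 10, 7, 1, 4, 5, 0, 3, 9, 8]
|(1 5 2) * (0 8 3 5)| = 6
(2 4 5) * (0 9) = (0 9)(2 4 5) = [9, 1, 4, 3, 5, 2, 6, 7, 8, 0]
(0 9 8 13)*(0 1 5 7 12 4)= (0 9 8 13 1 5 7 12 4)= [9, 5, 2, 3, 0, 7, 6, 12, 13, 8, 10, 11, 4, 1]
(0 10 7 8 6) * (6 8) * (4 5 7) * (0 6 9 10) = [0, 1, 2, 3, 5, 7, 6, 9, 8, 10, 4] = (4 5 7 9 10)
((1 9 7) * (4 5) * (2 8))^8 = (1 7 9) = [0, 7, 2, 3, 4, 5, 6, 9, 8, 1]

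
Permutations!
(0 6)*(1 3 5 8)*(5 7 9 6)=(0 5 8 1 3 7 9 6)=[5, 3, 2, 7, 4, 8, 0, 9, 1, 6]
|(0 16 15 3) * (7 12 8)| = 12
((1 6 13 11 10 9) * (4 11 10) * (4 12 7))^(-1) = (1 9 10 13 6)(4 7 12 11) = [0, 9, 2, 3, 7, 5, 1, 12, 8, 10, 13, 4, 11, 6]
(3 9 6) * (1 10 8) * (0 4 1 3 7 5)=[4, 10, 2, 9, 1, 0, 7, 5, 3, 6, 8]=(0 4 1 10 8 3 9 6 7 5)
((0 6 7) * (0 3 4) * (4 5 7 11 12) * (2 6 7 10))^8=[12, 1, 5, 0, 11, 7, 10, 4, 8, 9, 3, 2, 6]=(0 12 6 10 3)(2 5 7 4 11)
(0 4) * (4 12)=(0 12 4)=[12, 1, 2, 3, 0, 5, 6, 7, 8, 9, 10, 11, 4]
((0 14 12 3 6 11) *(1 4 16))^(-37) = [11, 16, 2, 12, 1, 5, 3, 7, 8, 9, 10, 6, 14, 13, 0, 15, 4] = (0 11 6 3 12 14)(1 16 4)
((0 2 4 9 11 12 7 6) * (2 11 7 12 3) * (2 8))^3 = (12)(0 8 9)(2 7 11)(3 4 6) = [8, 1, 7, 4, 6, 5, 3, 11, 9, 0, 10, 2, 12]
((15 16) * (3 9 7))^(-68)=(16)(3 9 7)=[0, 1, 2, 9, 4, 5, 6, 3, 8, 7, 10, 11, 12, 13, 14, 15, 16]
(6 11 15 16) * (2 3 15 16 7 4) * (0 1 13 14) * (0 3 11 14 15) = (0 1 13 15 7 4 2 11 16 6 14 3) = [1, 13, 11, 0, 2, 5, 14, 4, 8, 9, 10, 16, 12, 15, 3, 7, 6]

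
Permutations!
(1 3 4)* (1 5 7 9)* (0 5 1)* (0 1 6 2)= [5, 3, 0, 4, 6, 7, 2, 9, 8, 1]= (0 5 7 9 1 3 4 6 2)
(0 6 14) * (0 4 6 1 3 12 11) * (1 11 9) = (0 11)(1 3 12 9)(4 6 14) = [11, 3, 2, 12, 6, 5, 14, 7, 8, 1, 10, 0, 9, 13, 4]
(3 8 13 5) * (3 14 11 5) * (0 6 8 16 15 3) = (0 6 8 13)(3 16 15)(5 14 11) = [6, 1, 2, 16, 4, 14, 8, 7, 13, 9, 10, 5, 12, 0, 11, 3, 15]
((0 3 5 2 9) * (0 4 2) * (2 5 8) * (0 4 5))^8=(0 3 8 2 9 5 4)=[3, 1, 9, 8, 0, 4, 6, 7, 2, 5]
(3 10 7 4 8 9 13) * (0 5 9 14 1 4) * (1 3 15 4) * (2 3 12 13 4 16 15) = (0 5 9 4 8 14 12 13 2 3 10 7)(15 16) = [5, 1, 3, 10, 8, 9, 6, 0, 14, 4, 7, 11, 13, 2, 12, 16, 15]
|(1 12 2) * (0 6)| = |(0 6)(1 12 2)| = 6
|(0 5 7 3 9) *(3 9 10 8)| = |(0 5 7 9)(3 10 8)| = 12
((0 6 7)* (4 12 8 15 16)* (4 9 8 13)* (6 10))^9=(0 10 6 7)(8 15 16 9)=[10, 1, 2, 3, 4, 5, 7, 0, 15, 8, 6, 11, 12, 13, 14, 16, 9]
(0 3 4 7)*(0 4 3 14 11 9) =[14, 1, 2, 3, 7, 5, 6, 4, 8, 0, 10, 9, 12, 13, 11] =(0 14 11 9)(4 7)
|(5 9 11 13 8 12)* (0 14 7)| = |(0 14 7)(5 9 11 13 8 12)| = 6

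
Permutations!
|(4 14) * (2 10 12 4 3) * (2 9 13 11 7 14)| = 12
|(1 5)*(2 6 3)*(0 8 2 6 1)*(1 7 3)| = |(0 8 2 7 3 6 1 5)| = 8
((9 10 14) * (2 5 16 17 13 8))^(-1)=[0, 1, 8, 3, 4, 2, 6, 7, 13, 14, 9, 11, 12, 17, 10, 15, 5, 16]=(2 8 13 17 16 5)(9 14 10)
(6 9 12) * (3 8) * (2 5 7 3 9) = (2 5 7 3 8 9 12 6) = [0, 1, 5, 8, 4, 7, 2, 3, 9, 12, 10, 11, 6]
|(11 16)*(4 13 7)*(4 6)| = 4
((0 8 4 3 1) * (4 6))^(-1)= (0 1 3 4 6 8)= [1, 3, 2, 4, 6, 5, 8, 7, 0]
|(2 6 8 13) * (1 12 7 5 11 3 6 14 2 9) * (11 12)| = 42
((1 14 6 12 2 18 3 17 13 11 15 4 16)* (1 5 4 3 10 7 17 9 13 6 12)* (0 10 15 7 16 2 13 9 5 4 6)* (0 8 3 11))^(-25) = (0 3 2 14 7 10 5 18 12 17 16 6 15 13 8 4 1 11) = [3, 11, 14, 2, 1, 18, 15, 10, 4, 9, 5, 0, 17, 8, 7, 13, 6, 16, 12]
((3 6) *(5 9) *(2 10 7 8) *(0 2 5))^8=[2, 1, 10, 3, 4, 9, 6, 8, 5, 0, 7]=(0 2 10 7 8 5 9)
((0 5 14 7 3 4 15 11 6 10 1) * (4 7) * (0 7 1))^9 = (0 5 14 4 15 11 6 10) = [5, 1, 2, 3, 15, 14, 10, 7, 8, 9, 0, 6, 12, 13, 4, 11]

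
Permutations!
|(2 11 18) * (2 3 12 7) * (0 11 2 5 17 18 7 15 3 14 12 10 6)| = 12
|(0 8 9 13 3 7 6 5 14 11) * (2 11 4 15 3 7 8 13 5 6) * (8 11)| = 12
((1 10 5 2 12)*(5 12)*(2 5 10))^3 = (1 12 10 2) = [0, 12, 1, 3, 4, 5, 6, 7, 8, 9, 2, 11, 10]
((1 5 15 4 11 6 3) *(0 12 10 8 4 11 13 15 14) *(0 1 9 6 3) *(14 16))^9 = (0 9 11 13 8 12 6 3 15 4 10)(1 5 16 14) = [9, 5, 2, 15, 10, 16, 3, 7, 12, 11, 0, 13, 6, 8, 1, 4, 14]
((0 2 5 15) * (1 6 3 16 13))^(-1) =(0 15 5 2)(1 13 16 3 6) =[15, 13, 0, 6, 4, 2, 1, 7, 8, 9, 10, 11, 12, 16, 14, 5, 3]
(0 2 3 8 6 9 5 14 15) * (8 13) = (0 2 3 13 8 6 9 5 14 15) = [2, 1, 3, 13, 4, 14, 9, 7, 6, 5, 10, 11, 12, 8, 15, 0]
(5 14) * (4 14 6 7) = (4 14 5 6 7) = [0, 1, 2, 3, 14, 6, 7, 4, 8, 9, 10, 11, 12, 13, 5]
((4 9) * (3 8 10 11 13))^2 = [0, 1, 2, 10, 4, 5, 6, 7, 11, 9, 13, 3, 12, 8] = (3 10 13 8 11)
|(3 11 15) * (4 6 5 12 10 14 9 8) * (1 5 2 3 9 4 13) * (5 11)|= 24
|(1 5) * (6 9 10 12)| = |(1 5)(6 9 10 12)| = 4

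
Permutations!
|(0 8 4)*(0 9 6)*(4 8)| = |(0 4 9 6)| = 4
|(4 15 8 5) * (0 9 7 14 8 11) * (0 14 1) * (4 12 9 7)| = |(0 7 1)(4 15 11 14 8 5 12 9)| = 24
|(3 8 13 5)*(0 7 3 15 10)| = |(0 7 3 8 13 5 15 10)| = 8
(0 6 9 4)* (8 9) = (0 6 8 9 4) = [6, 1, 2, 3, 0, 5, 8, 7, 9, 4]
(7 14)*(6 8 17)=[0, 1, 2, 3, 4, 5, 8, 14, 17, 9, 10, 11, 12, 13, 7, 15, 16, 6]=(6 8 17)(7 14)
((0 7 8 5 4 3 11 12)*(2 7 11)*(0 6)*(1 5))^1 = [11, 5, 7, 2, 3, 4, 0, 8, 1, 9, 10, 12, 6] = (0 11 12 6)(1 5 4 3 2 7 8)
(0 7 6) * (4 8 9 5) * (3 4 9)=(0 7 6)(3 4 8)(5 9)=[7, 1, 2, 4, 8, 9, 0, 6, 3, 5]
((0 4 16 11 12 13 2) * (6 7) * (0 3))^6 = (0 2 12 16)(3 13 11 4) = [2, 1, 12, 13, 3, 5, 6, 7, 8, 9, 10, 4, 16, 11, 14, 15, 0]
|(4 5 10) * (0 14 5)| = 5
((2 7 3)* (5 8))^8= [0, 1, 3, 7, 4, 5, 6, 2, 8]= (8)(2 3 7)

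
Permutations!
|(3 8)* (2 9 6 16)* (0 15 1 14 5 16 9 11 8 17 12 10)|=|(0 15 1 14 5 16 2 11 8 3 17 12 10)(6 9)|=26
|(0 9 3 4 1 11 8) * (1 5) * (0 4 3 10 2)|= 20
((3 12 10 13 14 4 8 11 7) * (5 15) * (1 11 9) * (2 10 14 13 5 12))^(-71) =[0, 15, 8, 4, 2, 1, 6, 14, 10, 5, 9, 12, 7, 13, 3, 11] =(1 15 11 12 7 14 3 4 2 8 10 9 5)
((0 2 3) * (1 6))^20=(6)(0 3 2)=[3, 1, 0, 2, 4, 5, 6]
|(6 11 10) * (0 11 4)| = |(0 11 10 6 4)| = 5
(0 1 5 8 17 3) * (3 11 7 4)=[1, 5, 2, 0, 3, 8, 6, 4, 17, 9, 10, 7, 12, 13, 14, 15, 16, 11]=(0 1 5 8 17 11 7 4 3)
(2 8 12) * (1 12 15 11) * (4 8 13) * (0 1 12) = (0 1)(2 13 4 8 15 11 12) = [1, 0, 13, 3, 8, 5, 6, 7, 15, 9, 10, 12, 2, 4, 14, 11]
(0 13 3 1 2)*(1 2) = (0 13 3 2) = [13, 1, 0, 2, 4, 5, 6, 7, 8, 9, 10, 11, 12, 3]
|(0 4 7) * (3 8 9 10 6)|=15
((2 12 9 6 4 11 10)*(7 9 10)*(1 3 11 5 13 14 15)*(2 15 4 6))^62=(1 15 10 12 2 9 7 11 3)(4 13)(5 14)=[0, 15, 9, 1, 13, 14, 6, 11, 8, 7, 12, 3, 2, 4, 5, 10]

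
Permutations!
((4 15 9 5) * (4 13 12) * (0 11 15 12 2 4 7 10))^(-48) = (0 4 9 10 2 15 7 13 11 12 5) = [4, 1, 15, 3, 9, 0, 6, 13, 8, 10, 2, 12, 5, 11, 14, 7]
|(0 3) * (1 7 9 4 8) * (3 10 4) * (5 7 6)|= |(0 10 4 8 1 6 5 7 9 3)|= 10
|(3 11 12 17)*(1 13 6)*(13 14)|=|(1 14 13 6)(3 11 12 17)|=4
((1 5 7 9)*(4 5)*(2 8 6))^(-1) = (1 9 7 5 4)(2 6 8) = [0, 9, 6, 3, 1, 4, 8, 5, 2, 7]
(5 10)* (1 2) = [0, 2, 1, 3, 4, 10, 6, 7, 8, 9, 5] = (1 2)(5 10)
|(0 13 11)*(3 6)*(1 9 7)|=|(0 13 11)(1 9 7)(3 6)|=6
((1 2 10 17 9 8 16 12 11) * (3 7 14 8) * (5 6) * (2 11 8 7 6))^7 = [0, 11, 2, 3, 4, 5, 6, 14, 16, 9, 10, 1, 8, 13, 7, 15, 12, 17] = (17)(1 11)(7 14)(8 16 12)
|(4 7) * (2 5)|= |(2 5)(4 7)|= 2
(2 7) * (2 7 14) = (2 14) = [0, 1, 14, 3, 4, 5, 6, 7, 8, 9, 10, 11, 12, 13, 2]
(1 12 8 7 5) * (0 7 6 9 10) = (0 7 5 1 12 8 6 9 10) = [7, 12, 2, 3, 4, 1, 9, 5, 6, 10, 0, 11, 8]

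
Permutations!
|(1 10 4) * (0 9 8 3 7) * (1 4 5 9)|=|(0 1 10 5 9 8 3 7)|=8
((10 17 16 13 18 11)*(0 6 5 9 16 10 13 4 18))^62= (0 13 11 18 4 16 9 5 6)= [13, 1, 2, 3, 16, 6, 0, 7, 8, 5, 10, 18, 12, 11, 14, 15, 9, 17, 4]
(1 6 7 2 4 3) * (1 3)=[0, 6, 4, 3, 1, 5, 7, 2]=(1 6 7 2 4)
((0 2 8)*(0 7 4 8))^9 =(8)(0 2) =[2, 1, 0, 3, 4, 5, 6, 7, 8]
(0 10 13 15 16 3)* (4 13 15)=[10, 1, 2, 0, 13, 5, 6, 7, 8, 9, 15, 11, 12, 4, 14, 16, 3]=(0 10 15 16 3)(4 13)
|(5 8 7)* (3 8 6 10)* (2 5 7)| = |(2 5 6 10 3 8)| = 6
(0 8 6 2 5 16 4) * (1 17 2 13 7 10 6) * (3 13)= (0 8 1 17 2 5 16 4)(3 13 7 10 6)= [8, 17, 5, 13, 0, 16, 3, 10, 1, 9, 6, 11, 12, 7, 14, 15, 4, 2]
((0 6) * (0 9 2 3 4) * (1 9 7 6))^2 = [9, 2, 4, 0, 1, 5, 6, 7, 8, 3] = (0 9 3)(1 2 4)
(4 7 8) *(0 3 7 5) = (0 3 7 8 4 5) = [3, 1, 2, 7, 5, 0, 6, 8, 4]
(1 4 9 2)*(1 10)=(1 4 9 2 10)=[0, 4, 10, 3, 9, 5, 6, 7, 8, 2, 1]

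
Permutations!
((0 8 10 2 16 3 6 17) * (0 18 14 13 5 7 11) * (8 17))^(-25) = (0 11 7 5 13 14 18 17)(2 10 8 6 3 16) = [11, 1, 10, 16, 4, 13, 3, 5, 6, 9, 8, 7, 12, 14, 18, 15, 2, 0, 17]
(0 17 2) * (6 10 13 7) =(0 17 2)(6 10 13 7) =[17, 1, 0, 3, 4, 5, 10, 6, 8, 9, 13, 11, 12, 7, 14, 15, 16, 2]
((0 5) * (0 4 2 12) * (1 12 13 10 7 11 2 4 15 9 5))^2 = [12, 0, 10, 3, 4, 9, 6, 2, 8, 15, 11, 13, 1, 7, 14, 5] = (0 12 1)(2 10 11 13 7)(5 9 15)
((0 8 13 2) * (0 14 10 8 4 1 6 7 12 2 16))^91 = (0 14 1 8 7 16 2 4 10 6 13 12) = [14, 8, 4, 3, 10, 5, 13, 16, 7, 9, 6, 11, 0, 12, 1, 15, 2]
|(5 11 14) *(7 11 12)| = |(5 12 7 11 14)| = 5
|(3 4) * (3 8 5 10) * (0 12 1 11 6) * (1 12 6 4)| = 14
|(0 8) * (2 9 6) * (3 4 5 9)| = 6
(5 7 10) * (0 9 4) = (0 9 4)(5 7 10) = [9, 1, 2, 3, 0, 7, 6, 10, 8, 4, 5]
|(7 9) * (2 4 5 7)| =5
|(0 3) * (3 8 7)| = 4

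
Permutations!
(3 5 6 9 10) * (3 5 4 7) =(3 4 7)(5 6 9 10) =[0, 1, 2, 4, 7, 6, 9, 3, 8, 10, 5]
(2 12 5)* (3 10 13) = (2 12 5)(3 10 13) = [0, 1, 12, 10, 4, 2, 6, 7, 8, 9, 13, 11, 5, 3]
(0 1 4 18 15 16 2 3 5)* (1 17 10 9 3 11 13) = (0 17 10 9 3 5)(1 4 18 15 16 2 11 13) = [17, 4, 11, 5, 18, 0, 6, 7, 8, 3, 9, 13, 12, 1, 14, 16, 2, 10, 15]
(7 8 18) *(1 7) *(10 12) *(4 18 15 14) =(1 7 8 15 14 4 18)(10 12) =[0, 7, 2, 3, 18, 5, 6, 8, 15, 9, 12, 11, 10, 13, 4, 14, 16, 17, 1]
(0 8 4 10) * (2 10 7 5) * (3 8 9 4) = [9, 1, 10, 8, 7, 2, 6, 5, 3, 4, 0] = (0 9 4 7 5 2 10)(3 8)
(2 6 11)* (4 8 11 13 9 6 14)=(2 14 4 8 11)(6 13 9)=[0, 1, 14, 3, 8, 5, 13, 7, 11, 6, 10, 2, 12, 9, 4]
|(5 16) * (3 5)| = 3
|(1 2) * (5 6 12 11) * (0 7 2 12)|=8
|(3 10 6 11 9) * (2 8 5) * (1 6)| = 6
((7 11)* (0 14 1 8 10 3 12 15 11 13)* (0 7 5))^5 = (0 3)(1 15)(5 10)(7 13)(8 11)(12 14) = [3, 15, 2, 0, 4, 10, 6, 13, 11, 9, 5, 8, 14, 7, 12, 1]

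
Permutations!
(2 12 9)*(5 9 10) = (2 12 10 5 9) = [0, 1, 12, 3, 4, 9, 6, 7, 8, 2, 5, 11, 10]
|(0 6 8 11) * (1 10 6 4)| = |(0 4 1 10 6 8 11)| = 7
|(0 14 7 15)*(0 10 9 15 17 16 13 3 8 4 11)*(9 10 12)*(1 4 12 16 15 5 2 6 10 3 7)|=40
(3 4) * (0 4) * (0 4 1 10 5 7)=(0 1 10 5 7)(3 4)=[1, 10, 2, 4, 3, 7, 6, 0, 8, 9, 5]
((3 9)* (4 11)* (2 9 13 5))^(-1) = (2 5 13 3 9)(4 11) = [0, 1, 5, 9, 11, 13, 6, 7, 8, 2, 10, 4, 12, 3]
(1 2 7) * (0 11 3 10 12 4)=[11, 2, 7, 10, 0, 5, 6, 1, 8, 9, 12, 3, 4]=(0 11 3 10 12 4)(1 2 7)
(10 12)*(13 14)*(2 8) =[0, 1, 8, 3, 4, 5, 6, 7, 2, 9, 12, 11, 10, 14, 13] =(2 8)(10 12)(13 14)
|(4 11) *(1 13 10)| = 6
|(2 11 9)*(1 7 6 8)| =12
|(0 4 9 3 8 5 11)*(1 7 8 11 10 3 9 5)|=|(0 4 5 10 3 11)(1 7 8)|=6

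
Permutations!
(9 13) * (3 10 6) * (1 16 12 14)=[0, 16, 2, 10, 4, 5, 3, 7, 8, 13, 6, 11, 14, 9, 1, 15, 12]=(1 16 12 14)(3 10 6)(9 13)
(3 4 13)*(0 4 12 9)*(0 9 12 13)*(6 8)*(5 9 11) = (0 4)(3 13)(5 9 11)(6 8) = [4, 1, 2, 13, 0, 9, 8, 7, 6, 11, 10, 5, 12, 3]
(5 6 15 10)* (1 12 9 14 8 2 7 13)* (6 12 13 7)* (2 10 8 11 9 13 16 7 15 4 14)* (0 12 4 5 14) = [12, 16, 6, 3, 0, 4, 5, 15, 10, 2, 14, 9, 13, 1, 11, 8, 7] = (0 12 13 1 16 7 15 8 10 14 11 9 2 6 5 4)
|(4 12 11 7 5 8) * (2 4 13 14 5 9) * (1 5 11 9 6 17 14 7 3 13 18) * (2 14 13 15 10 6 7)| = |(1 5 8 18)(2 4 12 9 14 11 3 15 10 6 17 13)| = 12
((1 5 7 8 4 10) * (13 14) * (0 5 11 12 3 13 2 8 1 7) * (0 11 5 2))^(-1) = (0 14 13 3 12 11 5 1 7 10 4 8 2) = [14, 7, 0, 12, 8, 1, 6, 10, 2, 9, 4, 5, 11, 3, 13]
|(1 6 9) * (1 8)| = 4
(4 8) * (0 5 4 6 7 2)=(0 5 4 8 6 7 2)=[5, 1, 0, 3, 8, 4, 7, 2, 6]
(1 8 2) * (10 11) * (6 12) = (1 8 2)(6 12)(10 11) = [0, 8, 1, 3, 4, 5, 12, 7, 2, 9, 11, 10, 6]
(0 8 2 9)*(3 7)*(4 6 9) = (0 8 2 4 6 9)(3 7) = [8, 1, 4, 7, 6, 5, 9, 3, 2, 0]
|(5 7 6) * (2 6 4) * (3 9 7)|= |(2 6 5 3 9 7 4)|= 7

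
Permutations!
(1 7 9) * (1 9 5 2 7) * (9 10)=(2 7 5)(9 10)=[0, 1, 7, 3, 4, 2, 6, 5, 8, 10, 9]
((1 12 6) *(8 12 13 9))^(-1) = (1 6 12 8 9 13) = [0, 6, 2, 3, 4, 5, 12, 7, 9, 13, 10, 11, 8, 1]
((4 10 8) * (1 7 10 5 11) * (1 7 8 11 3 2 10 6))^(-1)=(1 6 7 11 10 2 3 5 4 8)=[0, 6, 3, 5, 8, 4, 7, 11, 1, 9, 2, 10]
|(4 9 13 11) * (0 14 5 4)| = 7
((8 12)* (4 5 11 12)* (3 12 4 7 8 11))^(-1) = [0, 1, 2, 5, 11, 4, 6, 8, 7, 9, 10, 12, 3] = (3 5 4 11 12)(7 8)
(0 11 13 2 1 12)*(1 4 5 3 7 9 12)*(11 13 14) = [13, 1, 4, 7, 5, 3, 6, 9, 8, 12, 10, 14, 0, 2, 11] = (0 13 2 4 5 3 7 9 12)(11 14)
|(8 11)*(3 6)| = 2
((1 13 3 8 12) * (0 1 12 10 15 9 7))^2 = (0 13 8 15 7 1 3 10 9) = [13, 3, 2, 10, 4, 5, 6, 1, 15, 0, 9, 11, 12, 8, 14, 7]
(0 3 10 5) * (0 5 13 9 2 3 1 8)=[1, 8, 3, 10, 4, 5, 6, 7, 0, 2, 13, 11, 12, 9]=(0 1 8)(2 3 10 13 9)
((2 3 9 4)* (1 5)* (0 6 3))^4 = [4, 1, 9, 0, 3, 5, 2, 7, 8, 6] = (0 4 3)(2 9 6)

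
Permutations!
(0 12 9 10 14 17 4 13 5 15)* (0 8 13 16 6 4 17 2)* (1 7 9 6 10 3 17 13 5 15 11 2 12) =[1, 7, 0, 17, 16, 11, 4, 9, 5, 3, 14, 2, 6, 15, 12, 8, 10, 13] =(0 1 7 9 3 17 13 15 8 5 11 2)(4 16 10 14 12 6)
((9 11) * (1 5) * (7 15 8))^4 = (7 15 8) = [0, 1, 2, 3, 4, 5, 6, 15, 7, 9, 10, 11, 12, 13, 14, 8]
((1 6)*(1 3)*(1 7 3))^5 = (1 6)(3 7) = [0, 6, 2, 7, 4, 5, 1, 3]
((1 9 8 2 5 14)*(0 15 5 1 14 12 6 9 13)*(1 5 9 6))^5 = [5, 8, 0, 3, 4, 15, 6, 7, 13, 1, 10, 11, 9, 2, 14, 12] = (0 5 15 12 9 1 8 13 2)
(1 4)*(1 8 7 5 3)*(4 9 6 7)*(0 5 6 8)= (0 5 3 1 9 8 4)(6 7)= [5, 9, 2, 1, 0, 3, 7, 6, 4, 8]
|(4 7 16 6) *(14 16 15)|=|(4 7 15 14 16 6)|=6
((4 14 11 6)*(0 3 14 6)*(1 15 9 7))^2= [14, 9, 2, 11, 4, 5, 6, 15, 8, 1, 10, 3, 12, 13, 0, 7]= (0 14)(1 9)(3 11)(7 15)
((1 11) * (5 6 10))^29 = (1 11)(5 10 6) = [0, 11, 2, 3, 4, 10, 5, 7, 8, 9, 6, 1]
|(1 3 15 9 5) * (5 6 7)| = |(1 3 15 9 6 7 5)| = 7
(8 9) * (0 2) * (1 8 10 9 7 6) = [2, 8, 0, 3, 4, 5, 1, 6, 7, 10, 9] = (0 2)(1 8 7 6)(9 10)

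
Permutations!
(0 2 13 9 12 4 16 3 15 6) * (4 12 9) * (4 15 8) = (0 2 13 15 6)(3 8 4 16) = [2, 1, 13, 8, 16, 5, 0, 7, 4, 9, 10, 11, 12, 15, 14, 6, 3]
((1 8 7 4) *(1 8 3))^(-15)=[0, 3, 2, 1, 4, 5, 6, 7, 8]=(8)(1 3)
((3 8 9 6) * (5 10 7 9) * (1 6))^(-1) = (1 9 7 10 5 8 3 6) = [0, 9, 2, 6, 4, 8, 1, 10, 3, 7, 5]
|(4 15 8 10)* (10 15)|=|(4 10)(8 15)|=2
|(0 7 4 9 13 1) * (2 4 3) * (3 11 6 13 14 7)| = |(0 3 2 4 9 14 7 11 6 13 1)| = 11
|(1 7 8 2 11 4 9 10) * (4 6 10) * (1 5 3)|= |(1 7 8 2 11 6 10 5 3)(4 9)|= 18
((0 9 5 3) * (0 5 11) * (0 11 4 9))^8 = (11) = [0, 1, 2, 3, 4, 5, 6, 7, 8, 9, 10, 11]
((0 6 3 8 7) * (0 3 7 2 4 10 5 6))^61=(2 7 10 8 6 4 3 5)=[0, 1, 7, 5, 3, 2, 4, 10, 6, 9, 8]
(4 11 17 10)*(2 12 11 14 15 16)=(2 12 11 17 10 4 14 15 16)=[0, 1, 12, 3, 14, 5, 6, 7, 8, 9, 4, 17, 11, 13, 15, 16, 2, 10]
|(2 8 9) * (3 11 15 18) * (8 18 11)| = |(2 18 3 8 9)(11 15)| = 10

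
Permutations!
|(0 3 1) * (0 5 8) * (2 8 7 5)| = |(0 3 1 2 8)(5 7)| = 10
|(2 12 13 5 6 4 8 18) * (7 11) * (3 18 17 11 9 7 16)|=|(2 12 13 5 6 4 8 17 11 16 3 18)(7 9)|=12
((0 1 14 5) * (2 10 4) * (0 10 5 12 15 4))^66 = [12, 15, 0, 3, 10, 1, 6, 7, 8, 9, 14, 11, 2, 13, 4, 5] = (0 12 2)(1 15 5)(4 10 14)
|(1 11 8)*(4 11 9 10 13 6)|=8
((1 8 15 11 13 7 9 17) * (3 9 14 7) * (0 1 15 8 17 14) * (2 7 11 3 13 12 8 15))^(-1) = (0 7 2 17 1)(3 15 8 12 11 14 9) = [7, 0, 17, 15, 4, 5, 6, 2, 12, 3, 10, 14, 11, 13, 9, 8, 16, 1]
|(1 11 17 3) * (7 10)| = 4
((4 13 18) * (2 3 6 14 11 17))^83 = (2 17 11 14 6 3)(4 18 13) = [0, 1, 17, 2, 18, 5, 3, 7, 8, 9, 10, 14, 12, 4, 6, 15, 16, 11, 13]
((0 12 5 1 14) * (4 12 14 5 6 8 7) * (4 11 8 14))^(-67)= (0 6 4 14 12)(1 5)(7 8 11)= [6, 5, 2, 3, 14, 1, 4, 8, 11, 9, 10, 7, 0, 13, 12]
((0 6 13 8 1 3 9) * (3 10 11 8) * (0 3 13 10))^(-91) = (13)(0 1 8 11 10 6)(3 9) = [1, 8, 2, 9, 4, 5, 0, 7, 11, 3, 6, 10, 12, 13]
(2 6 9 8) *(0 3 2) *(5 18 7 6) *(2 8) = (0 3 8)(2 5 18 7 6 9) = [3, 1, 5, 8, 4, 18, 9, 6, 0, 2, 10, 11, 12, 13, 14, 15, 16, 17, 7]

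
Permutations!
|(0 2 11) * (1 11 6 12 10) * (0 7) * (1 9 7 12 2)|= |(0 1 11 12 10 9 7)(2 6)|= 14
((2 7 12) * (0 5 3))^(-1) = [3, 1, 12, 5, 4, 0, 6, 2, 8, 9, 10, 11, 7] = (0 3 5)(2 12 7)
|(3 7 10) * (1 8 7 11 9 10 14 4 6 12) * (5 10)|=|(1 8 7 14 4 6 12)(3 11 9 5 10)|=35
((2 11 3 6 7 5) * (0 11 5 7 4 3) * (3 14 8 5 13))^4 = (2 4)(3 8)(5 6)(13 14) = [0, 1, 4, 8, 2, 6, 5, 7, 3, 9, 10, 11, 12, 14, 13]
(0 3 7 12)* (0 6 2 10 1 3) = (1 3 7 12 6 2 10) = [0, 3, 10, 7, 4, 5, 2, 12, 8, 9, 1, 11, 6]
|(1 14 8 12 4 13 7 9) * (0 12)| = |(0 12 4 13 7 9 1 14 8)| = 9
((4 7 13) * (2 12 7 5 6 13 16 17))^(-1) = [0, 1, 17, 3, 13, 4, 5, 12, 8, 9, 10, 11, 2, 6, 14, 15, 7, 16] = (2 17 16 7 12)(4 13 6 5)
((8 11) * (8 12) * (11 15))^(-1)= [0, 1, 2, 3, 4, 5, 6, 7, 12, 9, 10, 15, 11, 13, 14, 8]= (8 12 11 15)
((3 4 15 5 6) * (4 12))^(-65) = (3 12 4 15 5 6) = [0, 1, 2, 12, 15, 6, 3, 7, 8, 9, 10, 11, 4, 13, 14, 5]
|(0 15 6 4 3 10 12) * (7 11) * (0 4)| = |(0 15 6)(3 10 12 4)(7 11)| = 12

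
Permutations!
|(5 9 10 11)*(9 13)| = 5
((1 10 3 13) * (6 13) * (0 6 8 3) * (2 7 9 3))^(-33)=(0 13 10 6 1)(2 9 8 7 3)=[13, 0, 9, 2, 4, 5, 1, 3, 7, 8, 6, 11, 12, 10]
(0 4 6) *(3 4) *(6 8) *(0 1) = [3, 0, 2, 4, 8, 5, 1, 7, 6] = (0 3 4 8 6 1)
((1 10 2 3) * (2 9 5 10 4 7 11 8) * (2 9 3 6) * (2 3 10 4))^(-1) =(1 3 6 2)(4 5 9 8 11 7) =[0, 3, 1, 6, 5, 9, 2, 4, 11, 8, 10, 7]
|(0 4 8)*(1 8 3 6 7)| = |(0 4 3 6 7 1 8)| = 7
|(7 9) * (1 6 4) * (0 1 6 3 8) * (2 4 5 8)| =|(0 1 3 2 4 6 5 8)(7 9)| =8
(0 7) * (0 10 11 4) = (0 7 10 11 4) = [7, 1, 2, 3, 0, 5, 6, 10, 8, 9, 11, 4]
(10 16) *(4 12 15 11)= [0, 1, 2, 3, 12, 5, 6, 7, 8, 9, 16, 4, 15, 13, 14, 11, 10]= (4 12 15 11)(10 16)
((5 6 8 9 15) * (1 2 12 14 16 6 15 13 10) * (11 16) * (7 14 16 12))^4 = (1 11 8)(2 12 9)(6 10 14)(7 16 13) = [0, 11, 12, 3, 4, 5, 10, 16, 1, 2, 14, 8, 9, 7, 6, 15, 13]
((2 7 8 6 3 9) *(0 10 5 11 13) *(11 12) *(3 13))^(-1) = (0 13 6 8 7 2 9 3 11 12 5 10) = [13, 1, 9, 11, 4, 10, 8, 2, 7, 3, 0, 12, 5, 6]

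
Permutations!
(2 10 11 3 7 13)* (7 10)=(2 7 13)(3 10 11)=[0, 1, 7, 10, 4, 5, 6, 13, 8, 9, 11, 3, 12, 2]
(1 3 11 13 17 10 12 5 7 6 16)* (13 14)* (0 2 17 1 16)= (0 2 17 10 12 5 7 6)(1 3 11 14 13)= [2, 3, 17, 11, 4, 7, 0, 6, 8, 9, 12, 14, 5, 1, 13, 15, 16, 10]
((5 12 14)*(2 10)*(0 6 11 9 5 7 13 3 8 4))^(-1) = (0 4 8 3 13 7 14 12 5 9 11 6)(2 10) = [4, 1, 10, 13, 8, 9, 0, 14, 3, 11, 2, 6, 5, 7, 12]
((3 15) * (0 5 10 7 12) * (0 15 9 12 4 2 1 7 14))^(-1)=(0 14 10 5)(1 2 4 7)(3 15 12 9)=[14, 2, 4, 15, 7, 0, 6, 1, 8, 3, 5, 11, 9, 13, 10, 12]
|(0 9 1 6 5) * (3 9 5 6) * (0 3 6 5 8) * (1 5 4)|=6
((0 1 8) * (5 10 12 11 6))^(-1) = (0 8 1)(5 6 11 12 10) = [8, 0, 2, 3, 4, 6, 11, 7, 1, 9, 5, 12, 10]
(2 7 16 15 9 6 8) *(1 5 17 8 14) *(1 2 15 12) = (1 5 17 8 15 9 6 14 2 7 16 12) = [0, 5, 7, 3, 4, 17, 14, 16, 15, 6, 10, 11, 1, 13, 2, 9, 12, 8]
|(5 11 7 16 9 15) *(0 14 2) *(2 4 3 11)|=|(0 14 4 3 11 7 16 9 15 5 2)|=11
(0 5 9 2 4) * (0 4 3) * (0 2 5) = (2 3)(5 9) = [0, 1, 3, 2, 4, 9, 6, 7, 8, 5]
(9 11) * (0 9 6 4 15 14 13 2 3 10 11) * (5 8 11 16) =(0 9)(2 3 10 16 5 8 11 6 4 15 14 13) =[9, 1, 3, 10, 15, 8, 4, 7, 11, 0, 16, 6, 12, 2, 13, 14, 5]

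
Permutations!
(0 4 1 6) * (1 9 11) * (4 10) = (0 10 4 9 11 1 6) = [10, 6, 2, 3, 9, 5, 0, 7, 8, 11, 4, 1]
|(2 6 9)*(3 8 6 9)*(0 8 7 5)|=|(0 8 6 3 7 5)(2 9)|=6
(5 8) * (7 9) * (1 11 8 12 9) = [0, 11, 2, 3, 4, 12, 6, 1, 5, 7, 10, 8, 9] = (1 11 8 5 12 9 7)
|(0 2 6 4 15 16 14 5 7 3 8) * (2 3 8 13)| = |(0 3 13 2 6 4 15 16 14 5 7 8)| = 12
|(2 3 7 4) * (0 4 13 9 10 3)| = 15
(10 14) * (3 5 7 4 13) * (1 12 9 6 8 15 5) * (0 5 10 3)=(0 5 7 4 13)(1 12 9 6 8 15 10 14 3)=[5, 12, 2, 1, 13, 7, 8, 4, 15, 6, 14, 11, 9, 0, 3, 10]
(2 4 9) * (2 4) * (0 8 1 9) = (0 8 1 9 4) = [8, 9, 2, 3, 0, 5, 6, 7, 1, 4]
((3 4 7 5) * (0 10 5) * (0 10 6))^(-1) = (0 6)(3 5 10 7 4) = [6, 1, 2, 5, 3, 10, 0, 4, 8, 9, 7]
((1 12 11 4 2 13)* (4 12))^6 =(1 2)(4 13) =[0, 2, 1, 3, 13, 5, 6, 7, 8, 9, 10, 11, 12, 4]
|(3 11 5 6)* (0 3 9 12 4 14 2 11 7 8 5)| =|(0 3 7 8 5 6 9 12 4 14 2 11)| =12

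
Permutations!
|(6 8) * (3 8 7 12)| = 5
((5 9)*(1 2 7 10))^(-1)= (1 10 7 2)(5 9)= [0, 10, 1, 3, 4, 9, 6, 2, 8, 5, 7]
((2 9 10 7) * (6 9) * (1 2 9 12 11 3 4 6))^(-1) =(1 2)(3 11 12 6 4)(7 10 9) =[0, 2, 1, 11, 3, 5, 4, 10, 8, 7, 9, 12, 6]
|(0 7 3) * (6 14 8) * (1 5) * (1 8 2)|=6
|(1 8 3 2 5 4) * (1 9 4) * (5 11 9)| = |(1 8 3 2 11 9 4 5)| = 8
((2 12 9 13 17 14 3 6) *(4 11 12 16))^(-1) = (2 6 3 14 17 13 9 12 11 4 16) = [0, 1, 6, 14, 16, 5, 3, 7, 8, 12, 10, 4, 11, 9, 17, 15, 2, 13]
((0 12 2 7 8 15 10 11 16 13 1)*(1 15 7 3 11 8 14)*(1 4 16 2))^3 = (4 15 7 16 10 14 13 8) = [0, 1, 2, 3, 15, 5, 6, 16, 4, 9, 14, 11, 12, 8, 13, 7, 10]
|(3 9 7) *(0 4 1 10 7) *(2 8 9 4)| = |(0 2 8 9)(1 10 7 3 4)| = 20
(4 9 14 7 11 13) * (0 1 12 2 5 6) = (0 1 12 2 5 6)(4 9 14 7 11 13) = [1, 12, 5, 3, 9, 6, 0, 11, 8, 14, 10, 13, 2, 4, 7]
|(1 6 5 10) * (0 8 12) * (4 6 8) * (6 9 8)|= 20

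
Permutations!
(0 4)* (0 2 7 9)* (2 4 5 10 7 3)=(0 5 10 7 9)(2 3)=[5, 1, 3, 2, 4, 10, 6, 9, 8, 0, 7]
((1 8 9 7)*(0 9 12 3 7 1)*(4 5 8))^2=(0 1 5 12 7 9 4 8 3)=[1, 5, 2, 0, 8, 12, 6, 9, 3, 4, 10, 11, 7]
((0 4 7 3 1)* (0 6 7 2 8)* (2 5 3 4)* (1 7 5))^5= (0 8 2)(1 4 7 3 5 6)= [8, 4, 0, 5, 7, 6, 1, 3, 2]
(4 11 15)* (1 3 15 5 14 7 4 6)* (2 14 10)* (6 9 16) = (1 3 15 9 16 6)(2 14 7 4 11 5 10) = [0, 3, 14, 15, 11, 10, 1, 4, 8, 16, 2, 5, 12, 13, 7, 9, 6]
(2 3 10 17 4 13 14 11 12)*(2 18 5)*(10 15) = [0, 1, 3, 15, 13, 2, 6, 7, 8, 9, 17, 12, 18, 14, 11, 10, 16, 4, 5] = (2 3 15 10 17 4 13 14 11 12 18 5)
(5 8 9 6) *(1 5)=(1 5 8 9 6)=[0, 5, 2, 3, 4, 8, 1, 7, 9, 6]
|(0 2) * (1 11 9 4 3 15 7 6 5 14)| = |(0 2)(1 11 9 4 3 15 7 6 5 14)| = 10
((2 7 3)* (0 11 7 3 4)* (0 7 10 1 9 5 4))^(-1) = (0 7 4 5 9 1 10 11)(2 3) = [7, 10, 3, 2, 5, 9, 6, 4, 8, 1, 11, 0]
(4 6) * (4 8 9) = (4 6 8 9) = [0, 1, 2, 3, 6, 5, 8, 7, 9, 4]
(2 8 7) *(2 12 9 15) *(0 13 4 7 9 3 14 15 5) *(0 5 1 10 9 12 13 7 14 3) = (0 7 13 4 14 15 2 8 12)(1 10 9) = [7, 10, 8, 3, 14, 5, 6, 13, 12, 1, 9, 11, 0, 4, 15, 2]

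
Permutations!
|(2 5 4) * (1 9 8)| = 3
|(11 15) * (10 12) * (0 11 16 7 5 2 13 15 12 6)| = |(0 11 12 10 6)(2 13 15 16 7 5)| = 30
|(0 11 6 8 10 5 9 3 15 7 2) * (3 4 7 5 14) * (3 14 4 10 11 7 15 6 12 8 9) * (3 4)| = 12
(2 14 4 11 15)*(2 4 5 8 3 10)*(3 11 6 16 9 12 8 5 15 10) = [0, 1, 14, 3, 6, 5, 16, 7, 11, 12, 2, 10, 8, 13, 15, 4, 9] = (2 14 15 4 6 16 9 12 8 11 10)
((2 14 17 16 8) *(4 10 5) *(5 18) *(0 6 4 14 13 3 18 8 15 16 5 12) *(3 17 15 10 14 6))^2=(0 18)(2 17 6 14 16 8 13 5 4 15 10)(3 12)=[18, 1, 17, 12, 15, 4, 14, 7, 13, 9, 2, 11, 3, 5, 16, 10, 8, 6, 0]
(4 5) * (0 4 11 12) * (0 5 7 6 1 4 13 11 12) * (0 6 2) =(0 13 11 6 1 4 7 2)(5 12) =[13, 4, 0, 3, 7, 12, 1, 2, 8, 9, 10, 6, 5, 11]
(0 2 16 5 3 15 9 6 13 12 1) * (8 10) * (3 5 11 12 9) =(0 2 16 11 12 1)(3 15)(6 13 9)(8 10) =[2, 0, 16, 15, 4, 5, 13, 7, 10, 6, 8, 12, 1, 9, 14, 3, 11]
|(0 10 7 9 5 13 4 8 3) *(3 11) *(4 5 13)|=10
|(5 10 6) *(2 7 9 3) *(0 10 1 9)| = 9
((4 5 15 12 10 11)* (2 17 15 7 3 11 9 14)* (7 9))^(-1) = [0, 1, 14, 7, 11, 4, 6, 10, 8, 5, 12, 3, 15, 13, 9, 17, 16, 2] = (2 14 9 5 4 11 3 7 10 12 15 17)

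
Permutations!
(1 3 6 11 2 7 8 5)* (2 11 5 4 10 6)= (11)(1 3 2 7 8 4 10 6 5)= [0, 3, 7, 2, 10, 1, 5, 8, 4, 9, 6, 11]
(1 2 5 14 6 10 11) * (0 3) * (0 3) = [0, 2, 5, 3, 4, 14, 10, 7, 8, 9, 11, 1, 12, 13, 6] = (1 2 5 14 6 10 11)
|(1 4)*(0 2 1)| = 4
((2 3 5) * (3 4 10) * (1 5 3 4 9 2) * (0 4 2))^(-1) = (0 9 2 10 4)(1 5) = [9, 5, 10, 3, 0, 1, 6, 7, 8, 2, 4]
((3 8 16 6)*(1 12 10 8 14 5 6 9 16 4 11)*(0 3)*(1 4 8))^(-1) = (0 6 5 14 3)(1 10 12)(4 11)(9 16) = [6, 10, 2, 0, 11, 14, 5, 7, 8, 16, 12, 4, 1, 13, 3, 15, 9]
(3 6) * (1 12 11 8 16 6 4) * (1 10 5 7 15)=(1 12 11 8 16 6 3 4 10 5 7 15)=[0, 12, 2, 4, 10, 7, 3, 15, 16, 9, 5, 8, 11, 13, 14, 1, 6]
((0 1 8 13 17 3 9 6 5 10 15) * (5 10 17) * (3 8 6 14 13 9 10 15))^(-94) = (0 6)(1 15)(5 8 14)(9 13 17) = [6, 15, 2, 3, 4, 8, 0, 7, 14, 13, 10, 11, 12, 17, 5, 1, 16, 9]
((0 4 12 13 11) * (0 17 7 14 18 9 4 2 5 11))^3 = (0 11 14 4)(2 17 18 12)(5 7 9 13) = [11, 1, 17, 3, 0, 7, 6, 9, 8, 13, 10, 14, 2, 5, 4, 15, 16, 18, 12]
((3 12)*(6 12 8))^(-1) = (3 12 6 8) = [0, 1, 2, 12, 4, 5, 8, 7, 3, 9, 10, 11, 6]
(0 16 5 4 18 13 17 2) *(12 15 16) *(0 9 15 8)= (0 12 8)(2 9 15 16 5 4 18 13 17)= [12, 1, 9, 3, 18, 4, 6, 7, 0, 15, 10, 11, 8, 17, 14, 16, 5, 2, 13]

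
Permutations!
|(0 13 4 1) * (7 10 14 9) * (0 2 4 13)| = 12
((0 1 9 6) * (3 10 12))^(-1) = (0 6 9 1)(3 12 10) = [6, 0, 2, 12, 4, 5, 9, 7, 8, 1, 3, 11, 10]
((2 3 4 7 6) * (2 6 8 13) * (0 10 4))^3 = (0 7 2 10 8 3 4 13) = [7, 1, 10, 4, 13, 5, 6, 2, 3, 9, 8, 11, 12, 0]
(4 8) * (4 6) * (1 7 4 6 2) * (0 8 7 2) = (0 8)(1 2)(4 7) = [8, 2, 1, 3, 7, 5, 6, 4, 0]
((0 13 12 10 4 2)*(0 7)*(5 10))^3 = (0 5 2 13 10 7 12 4) = [5, 1, 13, 3, 0, 2, 6, 12, 8, 9, 7, 11, 4, 10]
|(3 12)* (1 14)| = |(1 14)(3 12)| = 2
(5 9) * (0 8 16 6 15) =[8, 1, 2, 3, 4, 9, 15, 7, 16, 5, 10, 11, 12, 13, 14, 0, 6] =(0 8 16 6 15)(5 9)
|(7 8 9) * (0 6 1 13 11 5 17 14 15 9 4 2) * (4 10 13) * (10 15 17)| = |(0 6 1 4 2)(5 10 13 11)(7 8 15 9)(14 17)| = 20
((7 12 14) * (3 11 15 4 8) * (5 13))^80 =[0, 1, 2, 3, 4, 5, 6, 14, 8, 9, 10, 11, 7, 13, 12, 15] =(15)(7 14 12)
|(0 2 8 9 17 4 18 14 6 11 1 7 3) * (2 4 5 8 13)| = 36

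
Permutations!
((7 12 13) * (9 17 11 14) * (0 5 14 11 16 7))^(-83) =[12, 1, 2, 3, 4, 13, 6, 17, 8, 5, 10, 11, 16, 7, 0, 15, 9, 14] =(0 12 16 9 5 13 7 17 14)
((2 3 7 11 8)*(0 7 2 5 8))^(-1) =(0 11 7)(2 3)(5 8) =[11, 1, 3, 2, 4, 8, 6, 0, 5, 9, 10, 7]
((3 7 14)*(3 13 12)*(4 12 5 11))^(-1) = (3 12 4 11 5 13 14 7) = [0, 1, 2, 12, 11, 13, 6, 3, 8, 9, 10, 5, 4, 14, 7]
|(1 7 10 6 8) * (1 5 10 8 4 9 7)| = |(4 9 7 8 5 10 6)| = 7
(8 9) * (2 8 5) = [0, 1, 8, 3, 4, 2, 6, 7, 9, 5] = (2 8 9 5)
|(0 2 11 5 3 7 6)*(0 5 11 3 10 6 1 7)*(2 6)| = |(11)(0 6 5 10 2 3)(1 7)| = 6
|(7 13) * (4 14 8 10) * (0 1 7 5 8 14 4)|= |(14)(0 1 7 13 5 8 10)|= 7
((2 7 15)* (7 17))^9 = [0, 1, 17, 3, 4, 5, 6, 15, 8, 9, 10, 11, 12, 13, 14, 2, 16, 7] = (2 17 7 15)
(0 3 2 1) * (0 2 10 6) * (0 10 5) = (0 3 5)(1 2)(6 10) = [3, 2, 1, 5, 4, 0, 10, 7, 8, 9, 6]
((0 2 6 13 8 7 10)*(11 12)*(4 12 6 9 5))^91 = (0 6 9 8 4 10 11 2 13 5 7 12) = [6, 1, 13, 3, 10, 7, 9, 12, 4, 8, 11, 2, 0, 5]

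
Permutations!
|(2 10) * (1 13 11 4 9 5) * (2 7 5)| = 9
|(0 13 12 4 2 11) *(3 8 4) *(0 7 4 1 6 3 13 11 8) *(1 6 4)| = 18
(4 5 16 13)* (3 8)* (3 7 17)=[0, 1, 2, 8, 5, 16, 6, 17, 7, 9, 10, 11, 12, 4, 14, 15, 13, 3]=(3 8 7 17)(4 5 16 13)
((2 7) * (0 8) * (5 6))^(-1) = (0 8)(2 7)(5 6) = [8, 1, 7, 3, 4, 6, 5, 2, 0]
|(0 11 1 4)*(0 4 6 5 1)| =6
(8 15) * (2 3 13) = (2 3 13)(8 15) = [0, 1, 3, 13, 4, 5, 6, 7, 15, 9, 10, 11, 12, 2, 14, 8]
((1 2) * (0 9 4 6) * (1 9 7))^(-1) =(0 6 4 9 2 1 7) =[6, 7, 1, 3, 9, 5, 4, 0, 8, 2]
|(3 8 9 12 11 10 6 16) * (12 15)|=9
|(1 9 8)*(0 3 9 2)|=6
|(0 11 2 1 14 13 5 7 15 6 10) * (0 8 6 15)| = |(15)(0 11 2 1 14 13 5 7)(6 10 8)| = 24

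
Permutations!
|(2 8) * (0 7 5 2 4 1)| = |(0 7 5 2 8 4 1)| = 7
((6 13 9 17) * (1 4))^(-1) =(1 4)(6 17 9 13) =[0, 4, 2, 3, 1, 5, 17, 7, 8, 13, 10, 11, 12, 6, 14, 15, 16, 9]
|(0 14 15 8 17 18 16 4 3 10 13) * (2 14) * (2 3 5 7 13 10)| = |(0 3 2 14 15 8 17 18 16 4 5 7 13)| = 13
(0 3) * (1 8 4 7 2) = [3, 8, 1, 0, 7, 5, 6, 2, 4] = (0 3)(1 8 4 7 2)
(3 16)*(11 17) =[0, 1, 2, 16, 4, 5, 6, 7, 8, 9, 10, 17, 12, 13, 14, 15, 3, 11] =(3 16)(11 17)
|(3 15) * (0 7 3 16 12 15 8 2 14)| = 6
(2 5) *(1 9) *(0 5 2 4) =[5, 9, 2, 3, 0, 4, 6, 7, 8, 1] =(0 5 4)(1 9)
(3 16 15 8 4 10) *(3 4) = [0, 1, 2, 16, 10, 5, 6, 7, 3, 9, 4, 11, 12, 13, 14, 8, 15] = (3 16 15 8)(4 10)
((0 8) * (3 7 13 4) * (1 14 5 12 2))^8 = [0, 12, 5, 3, 4, 1, 6, 7, 8, 9, 10, 11, 14, 13, 2] = (1 12 14 2 5)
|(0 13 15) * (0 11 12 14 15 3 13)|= 4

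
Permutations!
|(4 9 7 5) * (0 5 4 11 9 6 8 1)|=9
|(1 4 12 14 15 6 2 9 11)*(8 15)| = 10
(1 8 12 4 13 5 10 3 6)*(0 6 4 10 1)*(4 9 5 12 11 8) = [6, 4, 2, 9, 13, 1, 0, 7, 11, 5, 3, 8, 10, 12] = (0 6)(1 4 13 12 10 3 9 5)(8 11)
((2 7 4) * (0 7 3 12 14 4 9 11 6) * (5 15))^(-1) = [6, 1, 4, 2, 14, 15, 11, 0, 8, 7, 10, 9, 3, 13, 12, 5] = (0 6 11 9 7)(2 4 14 12 3)(5 15)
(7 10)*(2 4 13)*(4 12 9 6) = (2 12 9 6 4 13)(7 10) = [0, 1, 12, 3, 13, 5, 4, 10, 8, 6, 7, 11, 9, 2]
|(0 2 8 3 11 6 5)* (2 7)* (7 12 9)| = 10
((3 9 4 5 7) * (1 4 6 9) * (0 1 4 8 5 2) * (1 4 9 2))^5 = [7, 9, 5, 4, 3, 2, 8, 0, 6, 1] = (0 7)(1 9)(2 5)(3 4)(6 8)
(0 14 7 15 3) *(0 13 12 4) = [14, 1, 2, 13, 0, 5, 6, 15, 8, 9, 10, 11, 4, 12, 7, 3] = (0 14 7 15 3 13 12 4)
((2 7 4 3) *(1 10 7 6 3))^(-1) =(1 4 7 10)(2 3 6) =[0, 4, 3, 6, 7, 5, 2, 10, 8, 9, 1]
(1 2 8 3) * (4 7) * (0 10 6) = (0 10 6)(1 2 8 3)(4 7) = [10, 2, 8, 1, 7, 5, 0, 4, 3, 9, 6]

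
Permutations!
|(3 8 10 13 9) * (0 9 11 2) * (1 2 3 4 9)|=30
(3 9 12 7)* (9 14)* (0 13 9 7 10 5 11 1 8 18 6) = [13, 8, 2, 14, 4, 11, 0, 3, 18, 12, 5, 1, 10, 9, 7, 15, 16, 17, 6] = (0 13 9 12 10 5 11 1 8 18 6)(3 14 7)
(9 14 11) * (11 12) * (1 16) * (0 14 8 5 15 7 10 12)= (0 14)(1 16)(5 15 7 10 12 11 9 8)= [14, 16, 2, 3, 4, 15, 6, 10, 5, 8, 12, 9, 11, 13, 0, 7, 1]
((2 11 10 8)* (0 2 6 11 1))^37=(0 2 1)(6 11 10 8)=[2, 0, 1, 3, 4, 5, 11, 7, 6, 9, 8, 10]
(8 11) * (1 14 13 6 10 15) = (1 14 13 6 10 15)(8 11) = [0, 14, 2, 3, 4, 5, 10, 7, 11, 9, 15, 8, 12, 6, 13, 1]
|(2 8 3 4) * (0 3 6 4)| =|(0 3)(2 8 6 4)| =4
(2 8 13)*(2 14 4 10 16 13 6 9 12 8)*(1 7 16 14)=(1 7 16 13)(4 10 14)(6 9 12 8)=[0, 7, 2, 3, 10, 5, 9, 16, 6, 12, 14, 11, 8, 1, 4, 15, 13]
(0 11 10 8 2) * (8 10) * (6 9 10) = (0 11 8 2)(6 9 10) = [11, 1, 0, 3, 4, 5, 9, 7, 2, 10, 6, 8]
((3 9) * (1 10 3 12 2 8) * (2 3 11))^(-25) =[0, 1, 2, 12, 4, 5, 6, 7, 8, 3, 10, 11, 9] =(3 12 9)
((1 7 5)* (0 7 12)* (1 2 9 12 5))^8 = [7, 5, 9, 3, 4, 2, 6, 1, 8, 12, 10, 11, 0] = (0 7 1 5 2 9 12)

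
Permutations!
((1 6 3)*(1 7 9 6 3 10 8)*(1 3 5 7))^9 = (1 5 7 9 6 10 8 3) = [0, 5, 2, 1, 4, 7, 10, 9, 3, 6, 8]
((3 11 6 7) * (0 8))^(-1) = [8, 1, 2, 7, 4, 5, 11, 6, 0, 9, 10, 3] = (0 8)(3 7 6 11)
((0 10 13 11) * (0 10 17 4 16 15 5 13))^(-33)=(0 16 13)(4 5 10)(11 17 15)=[16, 1, 2, 3, 5, 10, 6, 7, 8, 9, 4, 17, 12, 0, 14, 11, 13, 15]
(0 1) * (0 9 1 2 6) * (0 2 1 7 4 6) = (0 1 9 7 4 6 2) = [1, 9, 0, 3, 6, 5, 2, 4, 8, 7]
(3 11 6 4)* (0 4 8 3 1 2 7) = (0 4 1 2 7)(3 11 6 8) = [4, 2, 7, 11, 1, 5, 8, 0, 3, 9, 10, 6]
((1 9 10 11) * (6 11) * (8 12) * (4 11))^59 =(1 11 4 6 10 9)(8 12) =[0, 11, 2, 3, 6, 5, 10, 7, 12, 1, 9, 4, 8]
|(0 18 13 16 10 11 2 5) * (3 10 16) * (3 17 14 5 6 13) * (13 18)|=|(0 13 17 14 5)(2 6 18 3 10 11)|=30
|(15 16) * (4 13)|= |(4 13)(15 16)|= 2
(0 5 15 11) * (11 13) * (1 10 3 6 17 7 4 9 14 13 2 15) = (0 5 1 10 3 6 17 7 4 9 14 13 11)(2 15) = [5, 10, 15, 6, 9, 1, 17, 4, 8, 14, 3, 0, 12, 11, 13, 2, 16, 7]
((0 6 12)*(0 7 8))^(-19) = (0 6 12 7 8) = [6, 1, 2, 3, 4, 5, 12, 8, 0, 9, 10, 11, 7]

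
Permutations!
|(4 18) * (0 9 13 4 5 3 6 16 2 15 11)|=12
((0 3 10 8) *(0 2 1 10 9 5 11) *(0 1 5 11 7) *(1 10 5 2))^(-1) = (0 7 5 1 8 10 11 9 3) = [7, 8, 2, 0, 4, 1, 6, 5, 10, 3, 11, 9]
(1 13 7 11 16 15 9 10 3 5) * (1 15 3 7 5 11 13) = (3 11 16)(5 15 9 10 7 13) = [0, 1, 2, 11, 4, 15, 6, 13, 8, 10, 7, 16, 12, 5, 14, 9, 3]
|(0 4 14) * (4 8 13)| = 5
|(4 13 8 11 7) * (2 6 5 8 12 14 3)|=|(2 6 5 8 11 7 4 13 12 14 3)|=11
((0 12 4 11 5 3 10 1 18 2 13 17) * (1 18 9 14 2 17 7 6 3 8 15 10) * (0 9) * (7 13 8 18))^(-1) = (0 1 3 6 7 10 15 8 2 14 9 17 18 5 11 4 12) = [1, 3, 14, 6, 12, 11, 7, 10, 2, 17, 15, 4, 0, 13, 9, 8, 16, 18, 5]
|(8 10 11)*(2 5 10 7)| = |(2 5 10 11 8 7)| = 6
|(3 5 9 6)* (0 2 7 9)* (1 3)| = |(0 2 7 9 6 1 3 5)| = 8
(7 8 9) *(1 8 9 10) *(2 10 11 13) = (1 8 11 13 2 10)(7 9) = [0, 8, 10, 3, 4, 5, 6, 9, 11, 7, 1, 13, 12, 2]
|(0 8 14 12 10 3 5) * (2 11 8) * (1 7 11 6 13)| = 13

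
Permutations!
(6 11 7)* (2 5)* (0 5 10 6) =(0 5 2 10 6 11 7) =[5, 1, 10, 3, 4, 2, 11, 0, 8, 9, 6, 7]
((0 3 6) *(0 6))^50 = (6) = [0, 1, 2, 3, 4, 5, 6]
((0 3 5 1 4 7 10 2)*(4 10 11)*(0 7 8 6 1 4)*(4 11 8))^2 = (0 5)(1 2 8)(3 11)(6 10 7) = [5, 2, 8, 11, 4, 0, 10, 6, 1, 9, 7, 3]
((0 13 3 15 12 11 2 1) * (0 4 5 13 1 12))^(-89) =[4, 5, 12, 0, 13, 3, 6, 7, 8, 9, 10, 2, 11, 15, 14, 1] =(0 4 13 15 1 5 3)(2 12 11)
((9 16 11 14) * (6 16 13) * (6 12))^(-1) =(6 12 13 9 14 11 16) =[0, 1, 2, 3, 4, 5, 12, 7, 8, 14, 10, 16, 13, 9, 11, 15, 6]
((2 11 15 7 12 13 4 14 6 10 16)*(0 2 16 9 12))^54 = (16)(0 7 15 11 2)(4 12 10 14 13 9 6) = [7, 1, 0, 3, 12, 5, 4, 15, 8, 6, 14, 2, 10, 9, 13, 11, 16]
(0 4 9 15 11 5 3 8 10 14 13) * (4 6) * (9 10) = (0 6 4 10 14 13)(3 8 9 15 11 5) = [6, 1, 2, 8, 10, 3, 4, 7, 9, 15, 14, 5, 12, 0, 13, 11]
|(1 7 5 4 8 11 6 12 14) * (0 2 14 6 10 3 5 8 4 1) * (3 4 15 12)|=|(0 2 14)(1 7 8 11 10 4 15 12 6 3 5)|=33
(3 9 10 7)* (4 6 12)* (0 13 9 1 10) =(0 13 9)(1 10 7 3)(4 6 12) =[13, 10, 2, 1, 6, 5, 12, 3, 8, 0, 7, 11, 4, 9]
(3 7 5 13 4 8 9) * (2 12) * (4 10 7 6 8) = [0, 1, 12, 6, 4, 13, 8, 5, 9, 3, 7, 11, 2, 10] = (2 12)(3 6 8 9)(5 13 10 7)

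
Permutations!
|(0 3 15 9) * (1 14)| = |(0 3 15 9)(1 14)| = 4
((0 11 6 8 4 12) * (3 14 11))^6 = (0 4 6 14)(3 12 8 11) = [4, 1, 2, 12, 6, 5, 14, 7, 11, 9, 10, 3, 8, 13, 0]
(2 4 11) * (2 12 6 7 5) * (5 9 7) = (2 4 11 12 6 5)(7 9) = [0, 1, 4, 3, 11, 2, 5, 9, 8, 7, 10, 12, 6]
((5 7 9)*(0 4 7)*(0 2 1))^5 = [2, 5, 9, 3, 1, 7, 6, 0, 8, 4] = (0 2 9 4 1 5 7)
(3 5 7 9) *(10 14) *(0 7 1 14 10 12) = (0 7 9 3 5 1 14 12) = [7, 14, 2, 5, 4, 1, 6, 9, 8, 3, 10, 11, 0, 13, 12]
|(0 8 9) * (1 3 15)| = |(0 8 9)(1 3 15)| = 3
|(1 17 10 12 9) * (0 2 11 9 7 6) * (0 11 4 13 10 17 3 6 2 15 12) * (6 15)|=13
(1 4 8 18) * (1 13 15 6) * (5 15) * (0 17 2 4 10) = (0 17 2 4 8 18 13 5 15 6 1 10) = [17, 10, 4, 3, 8, 15, 1, 7, 18, 9, 0, 11, 12, 5, 14, 6, 16, 2, 13]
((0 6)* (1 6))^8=(0 6 1)=[6, 0, 2, 3, 4, 5, 1]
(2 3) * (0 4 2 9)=[4, 1, 3, 9, 2, 5, 6, 7, 8, 0]=(0 4 2 3 9)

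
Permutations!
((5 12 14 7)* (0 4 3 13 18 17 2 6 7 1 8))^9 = (0 5 18 8 7 13 1 6 3 14 2 4 12 17) = [5, 6, 4, 14, 12, 18, 3, 13, 7, 9, 10, 11, 17, 1, 2, 15, 16, 0, 8]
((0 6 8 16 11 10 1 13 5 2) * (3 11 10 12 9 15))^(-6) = (0 16 13)(1 2 8)(3 15 9 12 11)(5 6 10) = [16, 2, 8, 15, 4, 6, 10, 7, 1, 12, 5, 3, 11, 0, 14, 9, 13]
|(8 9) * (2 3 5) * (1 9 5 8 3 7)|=|(1 9 3 8 5 2 7)|=7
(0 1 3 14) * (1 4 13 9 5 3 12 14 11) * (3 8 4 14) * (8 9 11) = (0 14)(1 12 3 8 4 13 11)(5 9) = [14, 12, 2, 8, 13, 9, 6, 7, 4, 5, 10, 1, 3, 11, 0]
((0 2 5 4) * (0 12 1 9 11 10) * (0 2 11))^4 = [5, 10, 1, 3, 0, 9, 6, 7, 8, 2, 12, 4, 11] = (0 5 9 2 1 10 12 11 4)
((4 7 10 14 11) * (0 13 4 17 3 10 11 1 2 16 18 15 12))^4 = (0 11 14 18 13 17 1 15 4 3 2 12 7 10 16) = [11, 15, 12, 2, 3, 5, 6, 10, 8, 9, 16, 14, 7, 17, 18, 4, 0, 1, 13]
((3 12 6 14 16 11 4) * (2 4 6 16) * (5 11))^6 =[0, 1, 11, 14, 6, 3, 16, 7, 8, 9, 10, 12, 2, 13, 5, 15, 4] =(2 11 12)(3 14 5)(4 6 16)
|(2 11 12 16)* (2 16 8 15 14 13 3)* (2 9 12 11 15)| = 8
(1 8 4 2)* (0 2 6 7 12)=[2, 8, 1, 3, 6, 5, 7, 12, 4, 9, 10, 11, 0]=(0 2 1 8 4 6 7 12)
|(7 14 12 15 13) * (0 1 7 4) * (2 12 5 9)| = 11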